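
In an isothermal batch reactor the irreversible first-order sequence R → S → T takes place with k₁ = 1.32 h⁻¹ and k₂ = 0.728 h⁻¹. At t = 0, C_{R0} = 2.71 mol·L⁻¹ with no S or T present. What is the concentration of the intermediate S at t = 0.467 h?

For first-order series with pure R initially, C_S(t) = k₁C_{R0}/(k₂−k₁)·(e^(−k₁t) − e^(−k₂t)).
e^(−k₁t) = e^(−1.32×0.467) = e^(−0.6164) = 0.5399; e^(−k₂t) = e^(−0.3400) = 0.7118.
C_S = 1.32×2.71/(0.728−1.32) × (0.5399−0.7118) = (-6.043)×(-0.1719) = 1.039 mol·L⁻¹.

1.04 mol·L⁻¹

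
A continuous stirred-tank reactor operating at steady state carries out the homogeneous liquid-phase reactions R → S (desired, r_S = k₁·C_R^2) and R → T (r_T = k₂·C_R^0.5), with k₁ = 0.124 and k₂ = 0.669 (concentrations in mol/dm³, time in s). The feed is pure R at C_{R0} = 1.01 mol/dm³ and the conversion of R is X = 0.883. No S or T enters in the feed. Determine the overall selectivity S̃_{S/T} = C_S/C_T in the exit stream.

0.00753

Exit C_R = C_{R0}(1−X) = 1.01×0.117 = 0.1182 mol/dm³.
Rates in a CSTR are evaluated at the outlet concentration: r_S = 0.124×0.1182^2 = 0.001732, r_T = 0.669×0.1182^0.5 = 0.2300.
Overall selectivity = C_S/C_T = r_Sτ/(r_Tτ) = r_S/r_T = 0.00753.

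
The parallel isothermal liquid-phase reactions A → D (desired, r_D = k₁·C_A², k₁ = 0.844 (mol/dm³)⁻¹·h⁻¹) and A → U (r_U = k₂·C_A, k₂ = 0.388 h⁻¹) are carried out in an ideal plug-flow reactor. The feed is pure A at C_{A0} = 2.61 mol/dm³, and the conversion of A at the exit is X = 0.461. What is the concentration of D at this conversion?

0.974 mol/dm³

C_A = C_{A0}(1−X) = 1.407 mol/dm³.
Along a PFR/batch, dC_U/dC_A = −r_U/(r_D+r_U) = −k₂/(k₂+k₁·C_A).
Integrating from C_{A0} to C_A: C_U = (0.388/0.844)·ln[(0.388+0.844·2.61)/(0.388+0.844·1.41)] = 0.4597·ln(2.591/1.575) = 0.2287 mol/dm³.
Then C_D = (C_{A0}−C_A) − C_U = 1.203 − 0.2287 = 0.9745 mol/dm³.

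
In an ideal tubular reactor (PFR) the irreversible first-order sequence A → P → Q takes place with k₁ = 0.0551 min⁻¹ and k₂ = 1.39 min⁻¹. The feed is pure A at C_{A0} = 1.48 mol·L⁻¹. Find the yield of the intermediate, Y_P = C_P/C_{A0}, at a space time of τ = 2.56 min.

The intermediate concentration in a first-order A→B→C sequence is C_P = k₁C_{A0}(e^(−k₁τ) − e^(−k₂τ))/(k₂−k₁).
e^(−k₁τ) = e^(−0.0551×2.56) = e^(−0.1411) = 0.8684; e^(−k₂τ) = e^(−3.558) = 0.02848.
C_P = 0.0551×1.48/(1.39−0.0551) × (0.8684−0.02848) = 0.06109×0.8400 = 0.05131 mol·L⁻¹.
Y_P = C_P/C_{A0} = 0.05131/1.48 = 0.0347.

0.0347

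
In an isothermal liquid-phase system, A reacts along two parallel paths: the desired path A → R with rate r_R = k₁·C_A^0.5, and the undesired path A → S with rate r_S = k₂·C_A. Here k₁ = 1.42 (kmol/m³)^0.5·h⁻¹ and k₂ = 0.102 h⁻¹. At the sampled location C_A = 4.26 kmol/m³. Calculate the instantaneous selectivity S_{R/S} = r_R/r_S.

S_{R/S} = r_R/r_S = (k₁·C_A^0.5)/(k₂·C_A) = (k₁/k₂)·C_A^-0.5.
= (1.42×4.260^0.5) / (0.102×4.260) = 2.931/0.4345 = 6.75.
The undesired path is higher order in A, so low C_A (CSTR or dilute feed) favours R.

6.75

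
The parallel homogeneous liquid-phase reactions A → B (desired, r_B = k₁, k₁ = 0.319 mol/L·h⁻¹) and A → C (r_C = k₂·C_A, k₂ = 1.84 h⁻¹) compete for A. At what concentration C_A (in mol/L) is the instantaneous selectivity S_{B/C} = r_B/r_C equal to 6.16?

S_{B/C} = (k₁/k₂)·C_A⁻¹ ⇒ C_A = (S·k₂/k₁)^(-1).
= (6.16×1.84/0.319)^(-1) = (35.53)^(-1) = 0.0281 mol/L.

0.0281 mol/L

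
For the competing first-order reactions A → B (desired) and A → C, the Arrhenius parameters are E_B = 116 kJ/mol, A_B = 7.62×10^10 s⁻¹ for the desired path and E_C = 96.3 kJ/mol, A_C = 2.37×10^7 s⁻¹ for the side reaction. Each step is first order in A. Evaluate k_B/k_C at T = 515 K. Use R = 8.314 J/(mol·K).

32.3

Since both paths have the same order in A, the concentration cancels and S_{B/C} = k_B/k_C = (A_B/A_C)·exp[(E_C−E_B)/(RT)].
(E_C−E_B)/(RT) = (96.3−116)×10³/(8.314×515) = -19700/4282 = -4.601.
k_B/k_C = (7.62×10^10/2.37×10^7)·exp(-4.601) = 3215 × 0.01004 = 32.3.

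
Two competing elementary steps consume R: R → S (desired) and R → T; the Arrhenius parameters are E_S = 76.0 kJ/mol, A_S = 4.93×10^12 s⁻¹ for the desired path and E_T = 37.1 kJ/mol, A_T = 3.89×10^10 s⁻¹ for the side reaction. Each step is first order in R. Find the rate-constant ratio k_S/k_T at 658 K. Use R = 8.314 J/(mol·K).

0.103

Since both paths have the same order in R, the concentration cancels and S_{S/T} = k_S/k_T = (A_S/A_T)·exp[(E_T−E_S)/(RT)].
(E_T−E_S)/(RT) = (37.1−76.0)×10³/(8.314×658) = -38900/5471 = -7.111.
k_S/k_T = (4.93×10^12/3.89×10^10)·exp(-7.111) = 126.7 × 8.163×10^-4 = 0.103.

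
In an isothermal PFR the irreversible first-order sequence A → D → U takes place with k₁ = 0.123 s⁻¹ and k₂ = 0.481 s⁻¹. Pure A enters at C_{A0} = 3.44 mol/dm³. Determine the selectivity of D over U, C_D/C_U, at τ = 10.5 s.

For first-order series with pure A initially, C_D(τ) = k₁C_{A0}/(k₂−k₁)·(e^(−k₁τ) − e^(−k₂τ)).
e^(−k₁τ) = e^(−0.123×10.5) = e^(−1.292) = 0.2749; e^(−k₂τ) = e^(−5.050) = 0.006406.
C_D = 0.123×3.44/(0.481−0.123) × (0.2749−0.006406) = 1.182×0.2685 = 0.3173 mol/dm³.
C_A = C_{A0}e^(−k₁τ) = 0.9455 mol/dm³, so C_U = C_{A0}−C_A−C_D = 2.177 mol/dm³; C_D/C_U = 0.146.

0.146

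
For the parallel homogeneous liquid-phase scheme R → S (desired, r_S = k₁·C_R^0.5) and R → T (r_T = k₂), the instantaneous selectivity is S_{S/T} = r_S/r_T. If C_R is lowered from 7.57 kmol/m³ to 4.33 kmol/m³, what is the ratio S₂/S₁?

0.756

S_{S/T} = (k₁/k₂)·C_R^0.5, so S₂/S₁ = (C_{R,2}/C_{R,1})^0.5.
= (4.33/7.57)^0.5 = (0.5720)^0.5 = 0.756.
Selectivity toward S falls as C_R falls — high-concentration operation is favoured.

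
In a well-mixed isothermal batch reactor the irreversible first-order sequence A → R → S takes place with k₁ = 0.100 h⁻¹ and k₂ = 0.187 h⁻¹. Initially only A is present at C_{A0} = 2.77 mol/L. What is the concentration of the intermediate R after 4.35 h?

Solving the coupled first-order balances gives C_R(t) = [k₁/(k₂−k₁)]·C_{A0}·(e^(−k₁t) − e^(−k₂t)).
e^(−k₁t) = e^(−0.100×4.35) = e^(−0.4350) = 0.6473; e^(−k₂t) = e^(−0.8134) = 0.4433.
C_R = 0.100×2.77/(0.187−0.100) × (0.6473−0.4433) = 3.184×0.2039 = 0.6493 mol/L.

0.649 mol/L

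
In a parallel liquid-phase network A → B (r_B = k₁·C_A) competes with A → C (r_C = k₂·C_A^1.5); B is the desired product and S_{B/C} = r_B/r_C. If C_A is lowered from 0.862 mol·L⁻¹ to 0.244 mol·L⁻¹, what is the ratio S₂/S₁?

1.88

S_{B/C} = (k₁/k₂)·C_A^-0.5, so S₂/S₁ = (C_{A,2}/C_{A,1})^-0.5.
= (0.244/0.862)^(-0.5) = (0.2831)^(-0.5) = 1.88.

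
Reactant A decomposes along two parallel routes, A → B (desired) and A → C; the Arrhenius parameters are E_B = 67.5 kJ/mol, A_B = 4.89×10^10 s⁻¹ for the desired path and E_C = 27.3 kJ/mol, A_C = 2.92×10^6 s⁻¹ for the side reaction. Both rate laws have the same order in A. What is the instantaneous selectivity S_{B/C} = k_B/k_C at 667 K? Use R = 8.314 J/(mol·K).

11.9

With equal orders, S_{B/C} = k_B/k_C = (A_B/A_C)·exp[(E_C−E_B)/(RT)].
(E_C−E_B)/(RT) = (27.3−67.5)×10³/(8.314×667) = -40200/5545 = -7.249.
k_B/k_C = (4.89×10^10/2.92×10^6)·exp(-7.249) = 16747 × 7.107×10^-4 = 11.9.
Since E_B > E_C, raising the temperature improves selectivity toward B.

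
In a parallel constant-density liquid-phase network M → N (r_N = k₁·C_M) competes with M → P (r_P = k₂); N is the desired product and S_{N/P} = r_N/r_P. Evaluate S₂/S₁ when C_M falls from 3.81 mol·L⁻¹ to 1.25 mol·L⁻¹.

S_{N/P} = (k₁/k₂)·C_M, so S₂/S₁ = (C_{M,2}/C_{M,1}).
= 1.25/3.81 = 0.328.
Selectivity toward N falls as C_M falls — high-concentration operation is favoured.

0.328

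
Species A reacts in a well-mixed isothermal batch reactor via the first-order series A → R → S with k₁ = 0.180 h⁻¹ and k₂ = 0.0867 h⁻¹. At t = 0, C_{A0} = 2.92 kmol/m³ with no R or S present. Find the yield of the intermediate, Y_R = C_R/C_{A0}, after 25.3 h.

0.195

Solving the coupled first-order balances gives C_R(t) = [k₁/(k₂−k₁)]·C_{A0}·(e^(−k₁t) − e^(−k₂t)).
e^(−k₁t) = e^(−0.180×25.3) = e^(−4.554) = 0.01053; e^(−k₂t) = e^(−2.194) = 0.1115.
C_R = 0.180×2.92/(0.0867−0.180) × (0.01053−0.1115) = (-5.633)×(-0.1010) = 0.5690 kmol/m³.
Y_R = C_R/C_{A0} = 0.5690/2.92 = 0.195.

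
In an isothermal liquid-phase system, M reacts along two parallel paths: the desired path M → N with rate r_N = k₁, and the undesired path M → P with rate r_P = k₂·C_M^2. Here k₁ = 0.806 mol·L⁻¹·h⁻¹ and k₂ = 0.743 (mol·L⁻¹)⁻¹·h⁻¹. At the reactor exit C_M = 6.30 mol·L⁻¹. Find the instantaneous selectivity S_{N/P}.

S_{N/P} = r_N/r_P = (k₁)/(k₂·C_M^2) = (k₁/k₂)·C_M^-2.
= (0.806) / (0.743×6.300^2) = 0.8060/29.49 = 0.0273.
The undesired path is higher order in M, so low C_M (CSTR or dilute feed) favours N.

0.0273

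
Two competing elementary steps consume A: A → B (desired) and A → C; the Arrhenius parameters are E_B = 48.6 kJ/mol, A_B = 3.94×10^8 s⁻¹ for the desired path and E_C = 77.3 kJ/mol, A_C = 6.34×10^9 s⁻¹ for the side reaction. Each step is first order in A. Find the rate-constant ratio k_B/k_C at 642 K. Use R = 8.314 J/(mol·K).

k_B/k_C = (A_B/A_C)·exp[−(E_B−E_C)/(RT)] = (A_B/A_C)·exp[(E_C−E_B)/(RT)].
(E_C−E_B)/(RT) = (77.3−48.6)×10³/(8.314×642) = 28700/5338 = 5.377.
k_B/k_C = (3.94×10^8/6.34×10^9)·exp(5.377) = 0.06215 × 216.4 = 13.4.

13.4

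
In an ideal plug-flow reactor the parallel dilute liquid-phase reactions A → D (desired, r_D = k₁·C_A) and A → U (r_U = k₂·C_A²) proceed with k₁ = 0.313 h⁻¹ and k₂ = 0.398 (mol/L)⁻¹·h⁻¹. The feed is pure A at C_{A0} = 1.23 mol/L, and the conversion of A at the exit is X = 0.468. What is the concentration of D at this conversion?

0.264 mol/L

C_A = C_{A0}(1−X) = 0.6544 mol/L.
Along a PFR/batch, dC_D/dC_A = −r_D/(r_D+r_U) = −k₁/(k₁+k₂·C_A).
Integrating from C_{A0} to C_A: C_D = (0.313/0.398)·ln[(0.313+0.398·1.23)/(0.313+0.398·0.654)] = 0.7864·ln(0.8025/0.5734) = 0.2643 mol/L.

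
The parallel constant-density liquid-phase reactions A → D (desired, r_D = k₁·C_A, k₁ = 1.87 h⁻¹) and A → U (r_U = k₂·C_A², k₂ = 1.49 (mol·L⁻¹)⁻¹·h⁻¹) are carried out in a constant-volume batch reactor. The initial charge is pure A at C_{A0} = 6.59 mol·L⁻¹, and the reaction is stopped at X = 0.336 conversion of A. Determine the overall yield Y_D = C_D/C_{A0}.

C_A = C_{A0}(1−X) = 4.376 mol·L⁻¹.
Along a PFR/batch, dC_D/dC_A = −r_D/(r_D+r_U) = −k₁/(k₁+k₂·C_A).
Integrating from C_{A0} to C_A: C_D = (1.87/1.49)·ln[(1.87+1.49·6.59)/(1.87+1.49·4.38)] = 1.255·ln(11.69/8.390) = 0.4162 mol·L⁻¹.
Y_D = C_D/C_{A0} = 0.4162/6.59 = 0.0632.

0.0632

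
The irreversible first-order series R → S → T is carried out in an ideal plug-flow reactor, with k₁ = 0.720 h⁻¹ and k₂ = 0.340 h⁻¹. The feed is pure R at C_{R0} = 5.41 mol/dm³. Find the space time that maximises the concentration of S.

Setting dC_S/dτ = 0 gives τ_opt = ln(k₂/k₁)/(k₂−k₁).
= ln(0.340/0.720)/(0.340−0.720) = ln(0.4722)/-0.3800 = -0.7503/-0.3800 = 1.97 h.

1.97 h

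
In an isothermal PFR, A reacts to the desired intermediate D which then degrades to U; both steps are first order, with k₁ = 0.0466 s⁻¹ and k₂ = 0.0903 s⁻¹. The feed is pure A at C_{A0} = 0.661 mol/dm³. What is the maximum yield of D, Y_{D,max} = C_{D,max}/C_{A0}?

0.255

For a first-order series the maximum intermediate yield is C_{D,max}/C_{A0} = (k₁/k₂)^[k₂/(k₂−k₁)].
= (0.0466/0.0903)^(0.0903/(0.0903−0.0466)) = (0.5161)^(2.066) = 0.2549.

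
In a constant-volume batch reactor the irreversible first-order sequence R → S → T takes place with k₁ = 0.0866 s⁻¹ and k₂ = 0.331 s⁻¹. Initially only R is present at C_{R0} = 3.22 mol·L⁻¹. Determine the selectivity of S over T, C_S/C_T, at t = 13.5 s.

For first-order series with pure R initially, C_S(t) = k₁C_{R0}/(k₂−k₁)·(e^(−k₁t) − e^(−k₂t)).
e^(−k₁t) = e^(−0.0866×13.5) = e^(−1.169) = 0.3106; e^(−k₂t) = e^(−4.469) = 0.01146.
C_S = 0.0866×3.22/(0.331−0.0866) × (0.3106−0.01146) = 1.141×0.2992 = 0.3414 mol·L⁻¹.
C_R = C_{R0}e^(−k₁t) = 1.000 mol·L⁻¹, so C_T = C_{R0}−C_R−C_S = 1.878 mol·L⁻¹; C_S/C_T = 0.182.

0.182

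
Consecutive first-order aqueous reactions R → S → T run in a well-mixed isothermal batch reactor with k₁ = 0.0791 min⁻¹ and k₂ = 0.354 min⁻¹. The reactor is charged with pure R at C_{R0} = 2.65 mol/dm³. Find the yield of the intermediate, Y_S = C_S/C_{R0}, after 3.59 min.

For first-order series with pure R initially, C_S(t) = k₁C_{R0}/(k₂−k₁)·(e^(−k₁t) − e^(−k₂t)).
e^(−k₁t) = e^(−0.0791×3.59) = e^(−0.2840) = 0.7528; e^(−k₂t) = e^(−1.271) = 0.2806.
C_S = 0.0791×2.65/(0.354−0.0791) × (0.7528−0.2806) = 0.7625×0.4722 = 0.3601 mol/dm³.
Y_S = C_S/C_{R0} = 0.3601/2.65 = 0.136.

0.136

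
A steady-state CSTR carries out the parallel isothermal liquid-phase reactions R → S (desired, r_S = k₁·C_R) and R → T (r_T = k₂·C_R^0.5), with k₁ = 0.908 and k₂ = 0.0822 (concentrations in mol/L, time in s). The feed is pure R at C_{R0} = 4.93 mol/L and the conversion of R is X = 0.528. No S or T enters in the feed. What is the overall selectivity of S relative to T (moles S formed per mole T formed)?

Exit C_R = C_{R0}(1−X) = 4.93×0.472 = 2.327 mol/L.
Rates in a CSTR are evaluated at the outlet concentration: r_S = 0.908×2.327 = 2.113, r_T = 0.0822×2.327^0.5 = 0.1254.
Overall selectivity = C_S/C_T = r_Sτ/(r_Tτ) = r_S/r_T = 16.9.

16.9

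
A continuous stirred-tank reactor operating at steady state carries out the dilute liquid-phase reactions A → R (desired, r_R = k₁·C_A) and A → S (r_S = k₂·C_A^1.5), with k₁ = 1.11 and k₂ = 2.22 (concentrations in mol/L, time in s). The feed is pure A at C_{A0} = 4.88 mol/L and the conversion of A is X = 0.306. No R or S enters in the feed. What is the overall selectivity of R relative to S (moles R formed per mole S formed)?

0.272

Exit C_A = C_{A0}(1−X) = 4.88×0.694 = 3.387 mol/L.
In a CSTR the entire volume is at exit conditions, so r_R = 1.11×3.387 = 3.759 and r_S = 2.22×3.387^1.5 = 13.84.
Overall selectivity = C_R/C_S = r_Rτ/(r_Sτ) = r_R/r_S = 0.272.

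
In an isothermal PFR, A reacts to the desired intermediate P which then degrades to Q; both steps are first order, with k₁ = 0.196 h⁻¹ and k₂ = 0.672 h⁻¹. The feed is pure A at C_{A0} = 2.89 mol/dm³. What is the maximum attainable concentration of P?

For a first-order series the maximum intermediate yield is C_{P,max}/C_{A0} = (k₁/k₂)^[k₂/(k₂−k₁)].
= (0.196/0.672)^(0.672/(0.672−0.196)) = (0.2917)^(1.412) = 0.1756.
C_{P,max} = 0.1756×2.89 = 0.508 mol/dm³.

0.508 mol/dm³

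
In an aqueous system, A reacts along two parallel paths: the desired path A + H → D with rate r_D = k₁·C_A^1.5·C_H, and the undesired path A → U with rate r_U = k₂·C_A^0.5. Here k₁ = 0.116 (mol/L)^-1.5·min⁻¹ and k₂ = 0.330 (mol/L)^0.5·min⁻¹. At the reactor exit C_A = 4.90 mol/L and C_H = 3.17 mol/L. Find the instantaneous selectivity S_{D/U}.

5.46

S_{D/U} = r_D/r_U = (k₁·C_A^1.5·C_H)/(k₂·C_A^0.5) = (k₁/k₂)·C_A·C_H.
= (0.116×4.900^1.5×3.170) / (0.330×4.900^0.5) = 3.989/0.7305 = 5.46.
Since the desired path is higher order in A, keeping C_A high (PFR or concentrated feed) favours D.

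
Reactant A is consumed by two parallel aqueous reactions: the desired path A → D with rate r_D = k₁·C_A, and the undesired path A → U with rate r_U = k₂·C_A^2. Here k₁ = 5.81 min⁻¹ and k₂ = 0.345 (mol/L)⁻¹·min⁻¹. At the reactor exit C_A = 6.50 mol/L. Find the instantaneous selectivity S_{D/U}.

2.59

S_{D/U} = r_D/r_U = (k₁·C_A)/(k₂·C_A^2) = (k₁/k₂)·C_A⁻¹.
= (5.81×6.500) / (0.345×6.500^2) = 37.77/14.58 = 2.59.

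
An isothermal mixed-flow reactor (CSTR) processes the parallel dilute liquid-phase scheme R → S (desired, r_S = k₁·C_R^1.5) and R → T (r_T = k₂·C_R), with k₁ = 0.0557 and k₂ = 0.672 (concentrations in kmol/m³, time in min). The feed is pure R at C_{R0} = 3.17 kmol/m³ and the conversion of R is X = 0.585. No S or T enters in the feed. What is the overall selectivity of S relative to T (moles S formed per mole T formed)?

0.0951

Exit C_R = C_{R0}(1−X) = 3.17×0.415 = 1.316 kmol/m³.
In a CSTR the entire volume is at exit conditions, so r_S = 0.0557×1.316^1.5 = 0.08405 and r_T = 0.672×1.316 = 0.8840.
Overall selectivity = C_S/C_T = r_Sτ/(r_Tτ) = r_S/r_T = 0.0951.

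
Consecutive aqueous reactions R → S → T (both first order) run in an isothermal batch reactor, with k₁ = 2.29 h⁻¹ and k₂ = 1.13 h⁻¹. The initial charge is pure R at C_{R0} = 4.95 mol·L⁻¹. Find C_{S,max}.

2.49 mol·L⁻¹

For a first-order series the maximum intermediate yield is C_{S,max}/C_{R0} = (k₁/k₂)^[k₂/(k₂−k₁)].
= (2.29/1.13)^(1.13/(1.13−2.29)) = (2.027)^(-0.9741) = 0.5025.
C_{S,max} = 0.5025×4.95 = 2.49 mol·L⁻¹.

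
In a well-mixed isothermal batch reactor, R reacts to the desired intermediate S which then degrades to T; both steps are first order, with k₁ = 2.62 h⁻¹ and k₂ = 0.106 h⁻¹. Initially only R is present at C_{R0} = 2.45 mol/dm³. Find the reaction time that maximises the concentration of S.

1.28 h

The intermediate peaks when r₁ = r₂, i.e. k₁e^(−k₁t) = k₂e^(−k₂t), giving t_opt = ln(k₂/k₁)/(k₂−k₁).
= ln(0.106/2.62)/(0.106−2.62) = ln(0.04046)/-2.514 = -3.207/-2.514 = 1.28 h.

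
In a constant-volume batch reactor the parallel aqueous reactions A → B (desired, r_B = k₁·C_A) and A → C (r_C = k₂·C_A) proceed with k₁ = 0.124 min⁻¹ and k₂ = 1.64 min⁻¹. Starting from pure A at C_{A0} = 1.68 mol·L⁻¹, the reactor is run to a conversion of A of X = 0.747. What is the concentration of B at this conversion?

C_A = C_{A0}(1−X) = 0.4250 mol·L⁻¹.
Both paths are first order in A, so the instantaneous fraction to B is constant: dC_B/d(−C_A) = k₁/(k₁+k₂) = 0.07029.
C_B = 0.07029·(C_{A0}−C_A) = 0.07029×1.255 = 0.0882 mol·L⁻¹.

0.0882 mol·L⁻¹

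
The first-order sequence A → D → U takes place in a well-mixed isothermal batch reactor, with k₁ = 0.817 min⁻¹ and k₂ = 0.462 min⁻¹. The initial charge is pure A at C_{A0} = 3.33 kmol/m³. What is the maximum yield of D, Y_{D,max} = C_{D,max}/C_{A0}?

0.476

At the optimum, C_{D,max}/C_{A0} = (k₁/k₂)^[k₂/(k₂−k₁)].
= (0.817/0.462)^(0.462/(0.462−0.817)) = (1.768)^(-1.301) = 0.4762.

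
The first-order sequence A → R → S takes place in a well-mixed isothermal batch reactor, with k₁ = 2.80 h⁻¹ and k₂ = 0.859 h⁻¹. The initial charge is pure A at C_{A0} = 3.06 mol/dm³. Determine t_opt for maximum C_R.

0.609 h

For first-order series the maximum of C_R occurs at t_opt = ln(k₂/k₁)/(k₂−k₁).
= ln(0.859/2.80)/(0.859−2.80) = ln(0.3068)/-1.941 = -1.182/-1.941 = 0.609 h.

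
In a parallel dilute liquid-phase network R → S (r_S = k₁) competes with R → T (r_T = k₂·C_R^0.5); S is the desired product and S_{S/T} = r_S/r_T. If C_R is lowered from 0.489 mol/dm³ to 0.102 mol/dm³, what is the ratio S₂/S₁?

S_{S/T} = (k₁/k₂)·C_R^-0.5, so S₂/S₁ = (C_{R,2}/C_{R,1})^-0.5.
= (0.102/0.489)^(-0.5) = (0.2086)^(-0.5) = 2.19.

2.19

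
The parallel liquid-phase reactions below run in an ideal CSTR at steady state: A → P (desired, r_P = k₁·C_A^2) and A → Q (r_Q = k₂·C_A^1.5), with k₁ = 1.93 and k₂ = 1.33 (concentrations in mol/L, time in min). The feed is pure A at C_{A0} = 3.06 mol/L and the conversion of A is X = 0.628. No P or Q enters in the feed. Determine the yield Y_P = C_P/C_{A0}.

0.382

Exit C_A = C_{A0}(1−X) = 3.06×0.372 = 1.138 mol/L.
A CSTR operates uniformly at the exit composition, giving r_P = 2.501 and r_Q = 1.615 (each k·C_A^n at C_A = 1.138).
Fraction of consumed A going to P: r_P/(r_P+r_Q) = 0.6076.
C_P = 0.6076·C_{A0}·X = 0.6076×3.06×0.628 = 1.17 mol/L; Y_P = C_P/C_{A0} = 0.382.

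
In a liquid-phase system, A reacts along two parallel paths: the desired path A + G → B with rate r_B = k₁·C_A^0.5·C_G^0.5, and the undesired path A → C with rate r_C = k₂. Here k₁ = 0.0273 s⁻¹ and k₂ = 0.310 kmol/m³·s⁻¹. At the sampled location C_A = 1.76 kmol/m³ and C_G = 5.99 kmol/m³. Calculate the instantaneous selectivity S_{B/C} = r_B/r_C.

0.286

S_{B/C} = r_B/r_C = (k₁·C_A^0.5·C_G^0.5)/(k₂) = (k₁/k₂)·C_A^0.5·C_G^0.5.
= (0.0273×1.760^0.5×5.990^0.5) / (0.310) = 0.08864/0.3100 = 0.286.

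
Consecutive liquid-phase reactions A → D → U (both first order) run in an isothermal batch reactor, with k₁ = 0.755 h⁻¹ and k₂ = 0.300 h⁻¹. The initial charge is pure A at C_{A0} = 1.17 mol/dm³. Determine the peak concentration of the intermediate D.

0.637 mol/dm³

Evaluating C_D at t_opt = ln(k₂/k₁)/(k₂−k₁) gives C_{D,max}/C_{A0} = (k₁/k₂)^[k₂/(k₂−k₁)].
= (0.755/0.300)^(0.300/(0.300−0.755)) = (2.517)^(-0.6593) = 0.5442.
C_{D,max} = 0.5442×1.17 = 0.637 mol/dm³.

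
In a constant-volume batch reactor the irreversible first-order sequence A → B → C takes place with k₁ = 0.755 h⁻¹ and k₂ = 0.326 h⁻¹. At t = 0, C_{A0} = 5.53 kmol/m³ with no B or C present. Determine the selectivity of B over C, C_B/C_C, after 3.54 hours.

0.871

For first-order series with pure A initially, C_B(t) = k₁C_{A0}/(k₂−k₁)·(e^(−k₁t) − e^(−k₂t)).
e^(−k₁t) = e^(−0.755×3.54) = e^(−2.673) = 0.06907; e^(−k₂t) = e^(−1.154) = 0.3154.
C_B = 0.755×5.53/(0.326−0.755) × (0.06907−0.3154) = (-9.732)×(-0.2463) = 2.397 kmol/m³.
C_A = C_{A0}e^(−k₁t) = 0.3819 kmol/m³, so C_C = C_{A0}−C_A−C_B = 2.751 kmol/m³; C_B/C_C = 0.871.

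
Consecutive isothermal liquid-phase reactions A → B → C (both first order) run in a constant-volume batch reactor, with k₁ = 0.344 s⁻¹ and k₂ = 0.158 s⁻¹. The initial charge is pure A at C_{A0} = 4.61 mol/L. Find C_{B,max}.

At the optimum, C_{B,max}/C_{A0} = (k₁/k₂)^[k₂/(k₂−k₁)].
= (0.344/0.158)^(0.158/(0.158−0.344)) = (2.177)^(-0.8495) = 0.5164.
C_{B,max} = 0.5164×4.61 = 2.38 mol/L.

2.38 mol/L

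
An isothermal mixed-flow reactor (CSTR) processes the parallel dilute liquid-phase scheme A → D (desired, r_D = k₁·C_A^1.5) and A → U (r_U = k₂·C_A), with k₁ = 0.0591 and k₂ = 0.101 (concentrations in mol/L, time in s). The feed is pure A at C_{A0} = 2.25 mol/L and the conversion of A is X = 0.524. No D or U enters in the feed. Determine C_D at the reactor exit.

0.445 mol/L

Exit C_A = C_{A0}(1−X) = 2.25×0.476 = 1.071 mol/L.
A CSTR operates uniformly at the exit composition, giving r_D = 0.06550 and r_U = 0.1082 (each k·C_A^n at C_A = 1.071).
Fraction of consumed A going to D: r_D/(r_D+r_U) = 0.3772.
C_D = 0.3772·C_{A0}·X = 0.3772×2.25×0.524 = 0.445 mol/L.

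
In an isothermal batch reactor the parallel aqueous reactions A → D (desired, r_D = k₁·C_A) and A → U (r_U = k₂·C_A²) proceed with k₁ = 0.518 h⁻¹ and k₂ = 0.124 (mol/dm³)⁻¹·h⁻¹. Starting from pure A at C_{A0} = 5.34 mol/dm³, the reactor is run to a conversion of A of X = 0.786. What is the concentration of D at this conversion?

C_A = C_{A0}(1−X) = 1.143 mol/dm³.
Along a PFR/batch, dC_D/dC_A = −r_D/(r_D+r_U) = −k₁/(k₁+k₂·C_A).
Integrating from C_{A0} to C_A: C_D = (0.518/0.124)·ln[(0.518+0.124·5.34)/(0.518+0.124·1.14)] = 4.177·ln(1.180/0.6597) = 2.430 mol/dm³.

2.43 mol/dm³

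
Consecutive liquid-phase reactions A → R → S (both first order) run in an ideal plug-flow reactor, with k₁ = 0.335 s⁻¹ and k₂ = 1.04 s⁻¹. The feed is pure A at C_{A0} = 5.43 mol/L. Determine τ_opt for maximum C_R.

1.61 s

For first-order series the maximum of C_R occurs at τ_opt = ln(k₂/k₁)/(k₂−k₁).
= ln(1.04/0.335)/(1.04−0.335) = ln(3.104)/0.7050 = 1.133/0.7050 = 1.61 s.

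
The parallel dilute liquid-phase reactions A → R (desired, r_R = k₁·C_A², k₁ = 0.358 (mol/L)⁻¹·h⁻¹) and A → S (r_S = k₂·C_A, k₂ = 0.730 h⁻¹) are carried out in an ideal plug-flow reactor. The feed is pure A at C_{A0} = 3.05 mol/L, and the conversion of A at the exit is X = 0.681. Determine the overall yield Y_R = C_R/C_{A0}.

C_A = C_{A0}(1−X) = 0.9729 mol/L.
Along a PFR/batch, dC_S/dC_A = −r_S/(r_R+r_S) = −k₂/(k₂+k₁·C_A).
Integrating from C_{A0} to C_A: C_S = (0.730/0.358)·ln[(0.730+0.358·3.05)/(0.730+0.358·0.973)] = 2.039·ln(1.822/1.078) = 1.069 mol/L.
Then C_R = (C_{A0}−C_A) − C_S = 2.077 − 1.069 = 1.008 mol/L.
Y_R = C_R/C_{A0} = 1.008/3.05 = 0.330.

0.330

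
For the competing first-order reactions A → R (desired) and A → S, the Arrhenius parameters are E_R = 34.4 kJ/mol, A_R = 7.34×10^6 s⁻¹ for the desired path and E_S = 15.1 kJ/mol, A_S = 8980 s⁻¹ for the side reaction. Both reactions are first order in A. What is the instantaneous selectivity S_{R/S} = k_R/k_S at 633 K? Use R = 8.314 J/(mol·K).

20.9

Since both paths have the same order in A, the concentration cancels and S_{R/S} = k_R/k_S = (A_R/A_S)·exp[(E_S−E_R)/(RT)].
(E_S−E_R)/(RT) = (15.1−34.4)×10³/(8.314×633) = -19300/5263 = -3.667.
k_R/k_S = (7.34×10^6/8980)·exp(-3.667) = 817.4 × 0.02555 = 20.9.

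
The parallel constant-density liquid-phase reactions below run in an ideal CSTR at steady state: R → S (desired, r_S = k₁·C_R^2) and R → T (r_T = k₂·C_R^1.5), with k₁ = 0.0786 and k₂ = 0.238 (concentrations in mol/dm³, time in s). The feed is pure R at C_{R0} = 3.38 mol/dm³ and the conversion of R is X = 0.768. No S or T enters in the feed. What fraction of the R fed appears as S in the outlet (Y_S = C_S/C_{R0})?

0.174

Exit C_R = C_{R0}(1−X) = 3.38×0.232 = 0.7842 mol/dm³.
Rates in a CSTR are evaluated at the outlet concentration: r_S = 0.0786×0.7842^2 = 0.04833, r_T = 0.238×0.7842^1.5 = 0.1653.
Fraction of consumed R going to S: r_S/(r_S+r_T) = 0.2263.
C_S = 0.2263·C_{R0}·X = 0.2263×3.38×0.768 = 0.587 mol/dm³; Y_S = C_S/C_{R0} = 0.174.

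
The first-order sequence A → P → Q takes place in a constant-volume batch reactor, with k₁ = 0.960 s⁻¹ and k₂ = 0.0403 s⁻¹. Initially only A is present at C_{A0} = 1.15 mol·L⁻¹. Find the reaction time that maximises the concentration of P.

3.45 s

The intermediate peaks when r₁ = r₂, i.e. k₁e^(−k₁t) = k₂e^(−k₂t), giving t_opt = ln(k₂/k₁)/(k₂−k₁).
= ln(0.0403/0.960)/(0.0403−0.960) = ln(0.04198)/-0.9197 = -3.171/-0.9197 = 3.45 s.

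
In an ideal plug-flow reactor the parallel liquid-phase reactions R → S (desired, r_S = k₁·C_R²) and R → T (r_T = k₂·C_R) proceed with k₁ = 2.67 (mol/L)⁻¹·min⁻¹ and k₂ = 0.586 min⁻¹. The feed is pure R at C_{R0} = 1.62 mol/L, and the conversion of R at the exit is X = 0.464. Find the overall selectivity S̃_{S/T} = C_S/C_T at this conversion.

C_R = C_{R0}(1−X) = 0.8683 mol/L.
Along a PFR/batch, dC_T/dC_R = −r_T/(r_S+r_T) = −k₂/(k₂+k₁·C_R).
Integrating from C_{R0} to C_R: C_T = (0.586/2.67)·ln[(0.586+2.67·1.62)/(0.586+2.67·0.868)] = 0.2195·ln(4.911/2.904) = 0.1153 mol/L.
Then C_S = (C_{R0}−C_R) − C_T = 0.7517 − 0.1153 = 0.6364 mol/L.
S̃_{S/T} = C_S/C_T = 0.6364/0.1153 = 5.52.

5.52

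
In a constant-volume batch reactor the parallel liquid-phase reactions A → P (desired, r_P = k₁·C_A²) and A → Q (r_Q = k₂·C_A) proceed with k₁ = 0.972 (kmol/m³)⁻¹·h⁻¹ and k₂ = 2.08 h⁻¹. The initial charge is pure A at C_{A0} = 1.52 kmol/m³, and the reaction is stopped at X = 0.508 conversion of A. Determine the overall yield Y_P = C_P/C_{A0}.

C_A = C_{A0}(1−X) = 0.7478 kmol/m³.
Along a PFR/batch, dC_Q/dC_A = −r_Q/(r_P+r_Q) = −k₂/(k₂+k₁·C_A).
Integrating from C_{A0} to C_A: C_Q = (2.08/0.972)·ln[(2.08+0.972·1.52)/(2.08+0.972·0.748)] = 2.140·ln(3.557/2.807) = 0.5071 kmol/m³.
Then C_P = (C_{A0}−C_A) − C_Q = 0.7722 − 0.5071 = 0.2651 kmol/m³.
Y_P = C_P/C_{A0} = 0.2651/1.52 = 0.174.

0.174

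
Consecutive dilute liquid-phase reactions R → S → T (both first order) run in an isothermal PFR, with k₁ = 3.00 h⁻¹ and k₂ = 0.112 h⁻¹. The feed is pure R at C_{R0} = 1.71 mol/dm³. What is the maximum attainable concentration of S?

1.51 mol/dm³

At the optimum, C_{S,max}/C_{R0} = (k₁/k₂)^[k₂/(k₂−k₁)].
= (3.00/0.112)^(0.112/(0.112−3.00)) = (26.79)^(-0.03878) = 0.8803.
C_{S,max} = 0.8803×1.71 = 1.51 mol/dm³.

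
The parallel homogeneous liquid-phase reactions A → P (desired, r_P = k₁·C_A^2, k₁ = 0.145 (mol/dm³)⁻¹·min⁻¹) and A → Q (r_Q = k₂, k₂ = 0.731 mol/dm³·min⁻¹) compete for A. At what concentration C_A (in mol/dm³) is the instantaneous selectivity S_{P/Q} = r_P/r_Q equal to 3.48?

S_{P/Q} = (k₁/k₂)·C_A^2 ⇒ C_A = (S·k₂/k₁)^(0.5).
= (3.48×0.731/0.145)^(0.5) = (17.54)^(0.5) = 4.19 mol/dm³.

4.19 mol/dm³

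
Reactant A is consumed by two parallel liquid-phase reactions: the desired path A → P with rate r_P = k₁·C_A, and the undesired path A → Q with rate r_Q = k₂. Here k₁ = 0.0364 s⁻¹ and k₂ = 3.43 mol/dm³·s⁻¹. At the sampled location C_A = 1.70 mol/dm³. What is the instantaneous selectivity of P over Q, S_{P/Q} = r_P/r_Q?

0.0180

S_{P/Q} = r_P/r_Q = (k₁·C_A)/(k₂) = (k₁/k₂)·C_A.
= (0.0364×1.700) / (3.43) = 0.06188/3.430 = 0.0180.
Since the desired path is higher order in A, keeping C_A high (PFR or concentrated feed) favours P.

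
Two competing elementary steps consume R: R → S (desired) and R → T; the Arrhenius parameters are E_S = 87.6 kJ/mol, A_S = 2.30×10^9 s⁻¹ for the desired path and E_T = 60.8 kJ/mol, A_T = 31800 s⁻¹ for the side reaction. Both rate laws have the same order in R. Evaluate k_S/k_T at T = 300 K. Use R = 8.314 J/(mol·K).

1.56

Since both paths have the same order in R, the concentration cancels and S_{S/T} = k_S/k_T = (A_S/A_T)·exp[(E_T−E_S)/(RT)].
(E_T−E_S)/(RT) = (60.8−87.6)×10³/(8.314×300) = -26800/2494 = -10.74.
k_S/k_T = (2.30×10^9/31800)·exp(-10.74) = 72327 × 2.155×10^-5 = 1.56.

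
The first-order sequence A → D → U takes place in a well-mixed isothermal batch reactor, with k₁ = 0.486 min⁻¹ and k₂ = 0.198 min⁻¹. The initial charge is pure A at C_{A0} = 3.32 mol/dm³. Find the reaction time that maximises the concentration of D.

Setting dC_D/dt = 0 gives t_opt = ln(k₂/k₁)/(k₂−k₁).
= ln(0.198/0.486)/(0.198−0.486) = ln(0.4074)/-0.2880 = -0.8979/-0.2880 = 3.12 min.

3.12 min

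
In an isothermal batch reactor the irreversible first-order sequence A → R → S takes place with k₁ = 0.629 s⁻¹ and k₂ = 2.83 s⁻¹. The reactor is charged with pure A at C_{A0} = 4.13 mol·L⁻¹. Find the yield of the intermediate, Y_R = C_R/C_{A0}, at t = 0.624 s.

The intermediate concentration in a first-order A→B→C sequence is C_R = k₁C_{A0}(e^(−k₁t) − e^(−k₂t))/(k₂−k₁).
e^(−k₁t) = e^(−0.629×0.624) = e^(−0.3925) = 0.6754; e^(−k₂t) = e^(−1.766) = 0.1710.
C_R = 0.629×4.13/(2.83−0.629) × (0.6754−0.1710) = 1.180×0.5043 = 0.5953 mol·L⁻¹.
Y_R = C_R/C_{A0} = 0.5953/4.13 = 0.144.

0.144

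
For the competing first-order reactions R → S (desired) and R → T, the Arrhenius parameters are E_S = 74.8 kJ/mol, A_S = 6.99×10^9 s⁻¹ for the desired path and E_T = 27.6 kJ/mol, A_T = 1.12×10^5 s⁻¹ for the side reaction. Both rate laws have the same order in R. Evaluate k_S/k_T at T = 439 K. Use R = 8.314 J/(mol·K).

Since both paths have the same order in R, the concentration cancels and S_{S/T} = k_S/k_T = (A_S/A_T)·exp[(E_T−E_S)/(RT)].
(E_T−E_S)/(RT) = (27.6−74.8)×10³/(8.314×439) = -47200/3650 = -12.93.
k_S/k_T = (6.99×10^9/1.12×10^5)·exp(-12.93) = 62411 × 2.419×10^-6 = 0.151.

0.151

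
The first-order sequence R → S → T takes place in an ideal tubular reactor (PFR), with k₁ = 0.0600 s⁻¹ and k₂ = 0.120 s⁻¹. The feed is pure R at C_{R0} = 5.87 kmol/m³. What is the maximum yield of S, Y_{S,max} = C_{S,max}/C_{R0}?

Evaluating C_S at τ_opt = ln(k₂/k₁)/(k₂−k₁) gives C_{S,max}/C_{R0} = (k₁/k₂)^[k₂/(k₂−k₁)].
= (0.0600/0.120)^(0.120/(0.120−0.0600)) = (0.5000)^(2.000) = 0.2500.

0.250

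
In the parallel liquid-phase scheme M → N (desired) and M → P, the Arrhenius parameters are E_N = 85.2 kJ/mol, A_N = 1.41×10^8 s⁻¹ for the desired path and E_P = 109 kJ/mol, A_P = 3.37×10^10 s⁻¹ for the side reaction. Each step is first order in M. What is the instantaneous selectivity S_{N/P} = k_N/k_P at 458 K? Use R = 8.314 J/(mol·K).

2.17

Since both paths have the same order in M, the concentration cancels and S_{N/P} = k_N/k_P = (A_N/A_P)·exp[(E_P−E_N)/(RT)].
(E_P−E_N)/(RT) = (109−85.2)×10³/(8.314×458) = 23800/3808 = 6.250.
k_N/k_P = (1.41×10^8/3.37×10^10)·exp(6.250) = 0.004184 × 518.2 = 2.17.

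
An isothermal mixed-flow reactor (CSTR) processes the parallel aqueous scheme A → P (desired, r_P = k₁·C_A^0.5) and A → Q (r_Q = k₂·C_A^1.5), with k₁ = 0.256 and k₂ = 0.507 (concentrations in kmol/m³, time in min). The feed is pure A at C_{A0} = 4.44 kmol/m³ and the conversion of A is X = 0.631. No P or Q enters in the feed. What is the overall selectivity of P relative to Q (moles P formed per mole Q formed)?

0.308

Exit C_A = C_{A0}(1−X) = 4.44×0.369 = 1.638 kmol/m³.
Rates in a CSTR are evaluated at the outlet concentration: r_P = 0.256×1.638^0.5 = 0.3277, r_Q = 0.507×1.638^1.5 = 1.063.
Overall selectivity = C_P/C_Q = r_Pτ/(r_Qτ) = r_P/r_Q = 0.308.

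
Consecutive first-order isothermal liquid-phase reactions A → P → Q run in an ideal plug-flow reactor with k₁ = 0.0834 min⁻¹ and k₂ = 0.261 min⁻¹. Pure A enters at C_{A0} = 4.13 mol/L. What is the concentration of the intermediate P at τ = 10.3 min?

The intermediate concentration in a first-order A→B→C sequence is C_P = k₁C_{A0}(e^(−k₁τ) − e^(−k₂τ))/(k₂−k₁).
e^(−k₁τ) = e^(−0.0834×10.3) = e^(−0.8590) = 0.4236; e^(−k₂τ) = e^(−2.688) = 0.06800.
C_P = 0.0834×4.13/(0.261−0.0834) × (0.4236−0.06800) = 1.939×0.3556 = 0.6896 mol/L.

0.690 mol/L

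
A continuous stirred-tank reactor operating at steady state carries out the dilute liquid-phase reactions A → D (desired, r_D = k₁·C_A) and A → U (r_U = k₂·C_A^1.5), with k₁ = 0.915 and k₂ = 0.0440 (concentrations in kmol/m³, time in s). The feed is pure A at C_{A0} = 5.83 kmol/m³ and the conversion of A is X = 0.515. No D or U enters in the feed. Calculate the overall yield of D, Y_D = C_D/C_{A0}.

0.476

Exit C_A = C_{A0}(1−X) = 5.83×0.485 = 2.828 kmol/m³.
A CSTR operates uniformly at the exit composition, giving r_D = 2.587 and r_U = 0.2092 (each k·C_A^n at C_A = 2.828).
Fraction of consumed A going to D: r_D/(r_D+r_U) = 0.9252.
C_D = 0.9252·C_{A0}·X = 0.9252×5.83×0.515 = 2.78 kmol/m³; Y_D = C_D/C_{A0} = 0.476.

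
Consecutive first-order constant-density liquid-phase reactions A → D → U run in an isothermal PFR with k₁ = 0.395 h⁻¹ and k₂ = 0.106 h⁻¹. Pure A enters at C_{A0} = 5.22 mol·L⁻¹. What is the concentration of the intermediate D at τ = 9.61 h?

The intermediate concentration in a first-order A→B→C sequence is C_D = k₁C_{A0}(e^(−k₁τ) − e^(−k₂τ))/(k₂−k₁).
e^(−k₁τ) = e^(−0.395×9.61) = e^(−3.796) = 0.02246; e^(−k₂τ) = e^(−1.019) = 0.3611.
C_D = 0.395×5.22/(0.106−0.395) × (0.02246−0.3611) = (-7.135)×(-0.3386) = 2.416 mol·L⁻¹.

2.42 mol·L⁻¹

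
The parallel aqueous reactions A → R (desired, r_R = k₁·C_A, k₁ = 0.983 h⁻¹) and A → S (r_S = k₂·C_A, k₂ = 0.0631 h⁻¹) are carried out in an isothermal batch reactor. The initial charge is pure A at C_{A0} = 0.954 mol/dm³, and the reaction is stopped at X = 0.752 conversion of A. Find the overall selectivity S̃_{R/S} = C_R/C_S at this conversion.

C_A = C_{A0}(1−X) = 0.2366 mol/dm³.
Both paths are first order in A, so the instantaneous fraction to R is constant: dC_R/d(−C_A) = k₁/(k₁+k₂) = 0.9397.
C_R = 0.9397·(C_{A0}−C_A) = 0.9397×0.7174 = 0.674 mol/dm³.
C_S = (C_{A0}−C_A)−C_R = 0.04327 mol/dm³; S̃_{R/S} = 0.6741/0.04327 = 15.6.

15.6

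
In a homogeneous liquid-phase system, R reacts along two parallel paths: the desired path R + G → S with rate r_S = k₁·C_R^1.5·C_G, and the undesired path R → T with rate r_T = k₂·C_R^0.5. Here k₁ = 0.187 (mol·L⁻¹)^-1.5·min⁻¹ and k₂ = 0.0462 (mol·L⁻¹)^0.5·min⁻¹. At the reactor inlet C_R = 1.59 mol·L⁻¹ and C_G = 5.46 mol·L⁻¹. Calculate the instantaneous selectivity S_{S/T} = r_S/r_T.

S_{S/T} = r_S/r_T = (k₁·C_R^1.5·C_G)/(k₂·C_R^0.5) = (k₁/k₂)·C_R·C_G.
= (0.187×1.590^1.5×5.460) / (0.0462×1.590^0.5) = 2.047/0.05826 = 35.1.

35.1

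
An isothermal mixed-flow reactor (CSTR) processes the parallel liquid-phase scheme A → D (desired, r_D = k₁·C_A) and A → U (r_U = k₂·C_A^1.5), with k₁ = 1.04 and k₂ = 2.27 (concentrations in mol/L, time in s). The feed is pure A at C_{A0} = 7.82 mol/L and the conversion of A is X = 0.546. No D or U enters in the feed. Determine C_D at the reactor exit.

0.835 mol/L

Exit C_A = C_{A0}(1−X) = 7.82×0.454 = 3.550 mol/L.
A CSTR operates uniformly at the exit composition, giving r_D = 3.692 and r_U = 15.19 (each k·C_A^n at C_A = 3.550).
Fraction of consumed A going to D: r_D/(r_D+r_U) = 0.1956.
C_D = 0.1956·C_{A0}·X = 0.1956×7.82×0.546 = 0.835 mol/L.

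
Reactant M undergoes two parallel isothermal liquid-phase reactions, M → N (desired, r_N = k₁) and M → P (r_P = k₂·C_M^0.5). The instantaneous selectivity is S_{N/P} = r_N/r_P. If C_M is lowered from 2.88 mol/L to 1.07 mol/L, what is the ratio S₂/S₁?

1.64

S_{N/P} = (k₁/k₂)·C_M^-0.5, so S₂/S₁ = (C_{M,2}/C_{M,1})^-0.5.
= (1.07/2.88)^(-0.5) = (0.3715)^(-0.5) = 1.64.
Selectivity toward N rises as C_M falls — low-concentration operation is favoured.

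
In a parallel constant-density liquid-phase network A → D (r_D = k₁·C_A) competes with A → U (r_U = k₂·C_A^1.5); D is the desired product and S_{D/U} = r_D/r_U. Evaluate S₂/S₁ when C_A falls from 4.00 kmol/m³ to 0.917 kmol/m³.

S_{D/U} = (k₁/k₂)·C_A^-0.5, so S₂/S₁ = (C_{A,2}/C_{A,1})^-0.5.
= (0.917/4.00)^(-0.5) = (0.2293)^(-0.5) = 2.09.

2.09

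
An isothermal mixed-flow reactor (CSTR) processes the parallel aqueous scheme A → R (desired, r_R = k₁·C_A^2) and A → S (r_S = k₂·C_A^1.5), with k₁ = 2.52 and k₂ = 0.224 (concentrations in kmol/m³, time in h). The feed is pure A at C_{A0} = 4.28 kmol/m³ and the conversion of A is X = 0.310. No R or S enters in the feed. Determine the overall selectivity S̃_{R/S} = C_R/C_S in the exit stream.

19.3

Exit C_A = C_{A0}(1−X) = 4.28×0.690 = 2.953 kmol/m³.
In a CSTR the entire volume is at exit conditions, so r_R = 2.52×2.953^2 = 21.98 and r_S = 0.224×2.953^1.5 = 1.137.
Overall selectivity = C_R/C_S = r_Rτ/(r_Sτ) = r_R/r_S = 19.3.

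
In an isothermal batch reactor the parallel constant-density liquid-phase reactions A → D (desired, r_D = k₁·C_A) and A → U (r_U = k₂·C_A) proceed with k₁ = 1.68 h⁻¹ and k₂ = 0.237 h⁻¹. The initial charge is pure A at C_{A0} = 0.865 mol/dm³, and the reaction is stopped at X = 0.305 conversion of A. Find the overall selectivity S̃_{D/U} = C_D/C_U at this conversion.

C_A = C_{A0}(1−X) = 0.6012 mol/dm³.
Both paths are first order in A, so the instantaneous fraction to D is constant: dC_D/d(−C_A) = k₁/(k₁+k₂) = 0.8764.
C_D = 0.8764·(C_{A0}−C_A) = 0.8764×0.2638 = 0.231 mol/dm³.
C_U = (C_{A0}−C_A)−C_D = 0.03262 mol/dm³; S̃_{D/U} = 0.2312/0.03262 = 7.09.

7.09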